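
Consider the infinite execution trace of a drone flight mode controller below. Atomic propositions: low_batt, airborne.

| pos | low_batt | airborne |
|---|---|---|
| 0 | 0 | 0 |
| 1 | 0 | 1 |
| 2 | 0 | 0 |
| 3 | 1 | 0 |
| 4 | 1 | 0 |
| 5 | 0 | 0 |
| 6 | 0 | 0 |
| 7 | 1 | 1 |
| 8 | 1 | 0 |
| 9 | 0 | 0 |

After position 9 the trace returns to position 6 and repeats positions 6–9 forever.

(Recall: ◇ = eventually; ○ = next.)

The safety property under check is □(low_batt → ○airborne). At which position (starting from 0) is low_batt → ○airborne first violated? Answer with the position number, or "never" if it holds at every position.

Check low_batt → ○airborne at each position in order: 0 ✓, 1 ✓, 2 ✓.
At position 3 the labels are {low_batt} and the next position 4 has {low_batt}, so low_batt → ○airborne is false there. This is the first violation.

3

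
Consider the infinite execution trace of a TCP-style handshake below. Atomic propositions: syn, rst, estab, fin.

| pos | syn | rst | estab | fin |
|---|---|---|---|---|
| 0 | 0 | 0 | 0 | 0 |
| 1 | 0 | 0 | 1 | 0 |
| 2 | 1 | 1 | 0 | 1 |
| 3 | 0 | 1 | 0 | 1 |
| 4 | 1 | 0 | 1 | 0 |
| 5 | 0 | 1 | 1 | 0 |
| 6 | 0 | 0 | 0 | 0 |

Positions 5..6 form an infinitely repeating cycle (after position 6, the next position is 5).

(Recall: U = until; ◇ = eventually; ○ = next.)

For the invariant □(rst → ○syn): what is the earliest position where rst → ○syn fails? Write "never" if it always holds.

Check rst → ○syn at each position in order: 0 ✓, 1 ✓.
At position 2 the labels are {fin, rst, syn} and the next position 3 has {fin, rst}, so rst → ○syn is false there. This is the first violation.

2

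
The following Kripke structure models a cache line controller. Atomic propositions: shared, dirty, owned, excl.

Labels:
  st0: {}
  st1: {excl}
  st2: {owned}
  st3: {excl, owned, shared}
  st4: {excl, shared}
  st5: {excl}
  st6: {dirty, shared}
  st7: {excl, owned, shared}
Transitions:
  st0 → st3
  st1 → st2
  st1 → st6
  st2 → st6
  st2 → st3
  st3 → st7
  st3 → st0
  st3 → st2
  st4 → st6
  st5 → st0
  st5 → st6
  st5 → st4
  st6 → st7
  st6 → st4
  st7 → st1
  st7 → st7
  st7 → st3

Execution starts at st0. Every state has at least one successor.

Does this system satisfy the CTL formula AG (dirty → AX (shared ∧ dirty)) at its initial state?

Violated

States satisfying dirty → AX (shared ∧ dirty): {st0, st1, st2, st3, st4, st5, st7}.
States satisfying AG (dirty → AX (shared ∧ dirty)): ∅.
st6 is reachable from st0 and violates dirty → AX (shared ∧ dirty), so AG fails at st0.
st0 ∉ Sat(AG (dirty → AX (shared ∧ dirty))).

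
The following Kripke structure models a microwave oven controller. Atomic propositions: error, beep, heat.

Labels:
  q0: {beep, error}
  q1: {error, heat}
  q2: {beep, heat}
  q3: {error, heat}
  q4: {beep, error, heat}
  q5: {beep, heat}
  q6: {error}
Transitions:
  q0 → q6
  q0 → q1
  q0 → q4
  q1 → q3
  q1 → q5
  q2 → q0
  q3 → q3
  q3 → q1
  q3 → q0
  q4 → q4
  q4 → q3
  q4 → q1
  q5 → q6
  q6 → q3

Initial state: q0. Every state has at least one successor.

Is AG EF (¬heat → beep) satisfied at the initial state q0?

States satisfying EF (¬heat → beep): {q0, q1, q2, q3, q4, q5, q6}.
States satisfying AG EF (¬heat → beep): {q0, q1, q2, q3, q4, q5, q6}.
Every state reachable from q0 satisfies EF (¬heat → beep).
q0 ∈ Sat(AG EF (¬heat → beep)).

Yes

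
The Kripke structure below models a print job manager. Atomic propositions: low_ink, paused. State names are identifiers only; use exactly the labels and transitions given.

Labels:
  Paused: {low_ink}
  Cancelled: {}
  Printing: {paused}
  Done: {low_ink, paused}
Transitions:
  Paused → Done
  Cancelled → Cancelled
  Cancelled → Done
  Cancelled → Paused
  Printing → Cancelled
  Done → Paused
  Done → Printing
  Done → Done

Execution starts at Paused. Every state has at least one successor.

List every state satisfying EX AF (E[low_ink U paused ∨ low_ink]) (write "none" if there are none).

{Paused, Cancelled, Done}

States satisfying AF (E[low_ink U paused ∨ low_ink]): {Paused, Printing, Done}.
States satisfying EX AF (E[low_ink U paused ∨ low_ink]): {Paused, Cancelled, Done}.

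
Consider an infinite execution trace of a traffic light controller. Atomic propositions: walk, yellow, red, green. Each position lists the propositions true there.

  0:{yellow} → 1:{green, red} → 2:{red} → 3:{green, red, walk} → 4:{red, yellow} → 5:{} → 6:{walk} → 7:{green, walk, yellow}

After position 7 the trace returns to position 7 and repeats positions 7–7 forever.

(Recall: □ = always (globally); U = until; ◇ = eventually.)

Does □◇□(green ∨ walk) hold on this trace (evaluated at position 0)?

Satisfied

◇□(green ∨ walk) holds at every position 0..7, and those are all positions ever visited, so □◇□(green ∨ walk) holds.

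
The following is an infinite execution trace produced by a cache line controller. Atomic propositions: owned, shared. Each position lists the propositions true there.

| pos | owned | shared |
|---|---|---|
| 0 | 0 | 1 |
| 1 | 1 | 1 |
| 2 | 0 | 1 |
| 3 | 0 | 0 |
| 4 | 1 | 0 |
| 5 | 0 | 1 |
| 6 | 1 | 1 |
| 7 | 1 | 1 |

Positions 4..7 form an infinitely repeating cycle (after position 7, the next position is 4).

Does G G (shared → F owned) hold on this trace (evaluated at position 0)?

Holds

G (shared → F owned) holds at every position 0..7, and those are all positions ever visited, so G G (shared → F owned) holds.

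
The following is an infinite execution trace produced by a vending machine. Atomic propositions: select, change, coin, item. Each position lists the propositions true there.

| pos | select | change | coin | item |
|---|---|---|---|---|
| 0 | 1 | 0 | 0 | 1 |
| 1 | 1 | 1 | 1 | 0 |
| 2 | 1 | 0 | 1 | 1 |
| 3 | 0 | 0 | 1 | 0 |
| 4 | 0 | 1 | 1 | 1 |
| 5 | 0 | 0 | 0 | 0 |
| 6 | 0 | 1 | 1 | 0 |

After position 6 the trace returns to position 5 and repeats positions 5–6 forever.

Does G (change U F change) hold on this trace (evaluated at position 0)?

change U F change holds at every position 0..6, and those are all positions ever visited, so G (change U F change) holds.

Holds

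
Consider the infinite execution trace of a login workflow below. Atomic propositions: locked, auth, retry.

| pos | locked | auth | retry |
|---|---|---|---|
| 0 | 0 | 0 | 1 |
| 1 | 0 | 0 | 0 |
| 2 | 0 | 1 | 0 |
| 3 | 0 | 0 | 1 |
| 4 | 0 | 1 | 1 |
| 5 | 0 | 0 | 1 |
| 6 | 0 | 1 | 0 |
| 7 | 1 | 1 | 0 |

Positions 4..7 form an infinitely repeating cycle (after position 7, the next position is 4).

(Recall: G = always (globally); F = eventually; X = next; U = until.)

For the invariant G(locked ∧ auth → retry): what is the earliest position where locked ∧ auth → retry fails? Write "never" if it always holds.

7

Check locked ∧ auth → retry at each position in order: 0 ✓, 1 ✓, 2 ✓, 3 ✓, 4 ✓, 5 ✓, 6 ✓.
At position 7 the labels are {auth, locked}, so locked ∧ auth → retry is false there. This is the first violation.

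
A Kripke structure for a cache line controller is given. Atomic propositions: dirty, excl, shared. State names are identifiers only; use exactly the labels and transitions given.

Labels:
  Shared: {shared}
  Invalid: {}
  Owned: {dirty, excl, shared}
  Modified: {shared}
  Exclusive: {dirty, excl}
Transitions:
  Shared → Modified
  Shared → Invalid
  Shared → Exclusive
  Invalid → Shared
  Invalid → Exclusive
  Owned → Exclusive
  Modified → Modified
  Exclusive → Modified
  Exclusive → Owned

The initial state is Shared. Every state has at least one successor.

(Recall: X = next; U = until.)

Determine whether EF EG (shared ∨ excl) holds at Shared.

Holds

States satisfying EG (shared ∨ excl): {Shared, Owned, Modified, Exclusive}.
States satisfying EF EG (shared ∨ excl): {Shared, Invalid, Owned, Modified, Exclusive}.
Some path from Shared reaches a state where EG (shared ∨ excl) holds.
Shared ∈ Sat(EF EG (shared ∨ excl)).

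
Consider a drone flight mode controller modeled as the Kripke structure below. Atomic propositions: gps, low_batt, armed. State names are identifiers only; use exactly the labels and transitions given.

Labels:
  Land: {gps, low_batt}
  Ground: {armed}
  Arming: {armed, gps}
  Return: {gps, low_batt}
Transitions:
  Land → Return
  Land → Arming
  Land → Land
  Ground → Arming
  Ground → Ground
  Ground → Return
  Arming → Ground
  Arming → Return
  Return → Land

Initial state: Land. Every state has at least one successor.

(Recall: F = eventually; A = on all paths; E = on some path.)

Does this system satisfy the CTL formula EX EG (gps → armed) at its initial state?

States satisfying EG (gps → armed): {Ground, Arming}.
States satisfying EX EG (gps → armed): {Land, Ground, Arming}.
Land ∈ Sat(EX EG (gps → armed)).

Satisfied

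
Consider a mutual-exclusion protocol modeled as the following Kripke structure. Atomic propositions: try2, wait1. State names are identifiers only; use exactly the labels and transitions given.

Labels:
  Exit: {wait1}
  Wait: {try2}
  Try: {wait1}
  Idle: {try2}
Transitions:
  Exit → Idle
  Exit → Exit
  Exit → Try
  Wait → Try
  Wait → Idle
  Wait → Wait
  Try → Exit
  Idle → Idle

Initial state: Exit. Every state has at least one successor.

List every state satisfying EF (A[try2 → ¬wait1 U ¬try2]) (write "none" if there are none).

States satisfying A[try2 → ¬wait1 U ¬try2]: {Exit, Try}.
States satisfying EF (A[try2 → ¬wait1 U ¬try2]): {Exit, Wait, Try}.

{Exit, Wait, Try}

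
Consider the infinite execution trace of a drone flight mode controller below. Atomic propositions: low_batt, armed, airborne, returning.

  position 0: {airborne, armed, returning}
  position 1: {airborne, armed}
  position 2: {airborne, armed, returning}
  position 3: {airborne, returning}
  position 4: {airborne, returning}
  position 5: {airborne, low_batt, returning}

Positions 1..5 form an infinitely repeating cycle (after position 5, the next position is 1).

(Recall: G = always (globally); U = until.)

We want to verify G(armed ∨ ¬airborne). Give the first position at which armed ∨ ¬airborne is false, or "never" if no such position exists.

Check armed ∨ ¬airborne at each position in order: 0 ✓, 1 ✓, 2 ✓.
At position 3 the labels are {airborne, returning}, so armed ∨ ¬airborne is false there. This is the first violation.

3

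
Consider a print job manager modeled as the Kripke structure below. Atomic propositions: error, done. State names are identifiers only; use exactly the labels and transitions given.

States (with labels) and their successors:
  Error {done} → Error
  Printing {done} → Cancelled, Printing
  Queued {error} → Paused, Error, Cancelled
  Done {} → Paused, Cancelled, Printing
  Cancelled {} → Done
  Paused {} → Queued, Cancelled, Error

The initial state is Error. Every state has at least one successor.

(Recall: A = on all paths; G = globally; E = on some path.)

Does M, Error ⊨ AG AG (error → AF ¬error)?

Satisfied

States satisfying AG (error → AF ¬error): {Error, Printing, Queued, Done, Cancelled, Paused}.
States satisfying AG AG (error → AF ¬error): {Error, Printing, Queued, Done, Cancelled, Paused}.
Every state reachable from Error satisfies AG (error → AF ¬error).
Error ∈ Sat(AG AG (error → AF ¬error)).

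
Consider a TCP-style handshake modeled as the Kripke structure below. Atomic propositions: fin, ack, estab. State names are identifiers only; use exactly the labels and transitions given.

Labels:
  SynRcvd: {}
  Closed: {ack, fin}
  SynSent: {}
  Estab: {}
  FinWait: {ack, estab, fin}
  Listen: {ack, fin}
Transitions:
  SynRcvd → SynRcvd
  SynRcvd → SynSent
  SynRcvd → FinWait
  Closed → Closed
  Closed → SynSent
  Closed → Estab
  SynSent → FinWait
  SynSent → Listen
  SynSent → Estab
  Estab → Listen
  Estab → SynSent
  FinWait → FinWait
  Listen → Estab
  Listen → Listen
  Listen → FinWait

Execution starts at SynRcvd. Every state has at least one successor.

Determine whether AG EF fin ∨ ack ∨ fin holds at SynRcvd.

Satisfied

States satisfying EF fin: {SynRcvd, Closed, SynSent, Estab, FinWait, Listen}.
States satisfying AG EF fin: {SynRcvd, Closed, SynSent, Estab, FinWait, Listen}.
States satisfying ack ∨ fin: {Closed, FinWait, Listen}.
States satisfying AG EF fin ∨ ack ∨ fin: {SynRcvd, Closed, SynSent, Estab, FinWait, Listen}.
SynRcvd ∈ Sat(AG EF fin ∨ ack ∨ fin).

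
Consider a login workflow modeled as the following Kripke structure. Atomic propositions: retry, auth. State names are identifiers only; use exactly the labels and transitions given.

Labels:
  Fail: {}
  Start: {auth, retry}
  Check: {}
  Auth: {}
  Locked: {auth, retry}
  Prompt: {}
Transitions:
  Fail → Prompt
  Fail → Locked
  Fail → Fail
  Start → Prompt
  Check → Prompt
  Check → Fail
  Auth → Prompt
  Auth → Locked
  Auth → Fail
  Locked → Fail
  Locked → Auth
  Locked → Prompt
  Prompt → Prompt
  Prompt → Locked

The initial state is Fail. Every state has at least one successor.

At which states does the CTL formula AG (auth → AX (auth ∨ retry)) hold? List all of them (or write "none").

States satisfying auth → AX (auth ∨ retry): {Fail, Check, Auth, Prompt}.
States satisfying AG (auth → AX (auth ∨ retry)): ∅.

none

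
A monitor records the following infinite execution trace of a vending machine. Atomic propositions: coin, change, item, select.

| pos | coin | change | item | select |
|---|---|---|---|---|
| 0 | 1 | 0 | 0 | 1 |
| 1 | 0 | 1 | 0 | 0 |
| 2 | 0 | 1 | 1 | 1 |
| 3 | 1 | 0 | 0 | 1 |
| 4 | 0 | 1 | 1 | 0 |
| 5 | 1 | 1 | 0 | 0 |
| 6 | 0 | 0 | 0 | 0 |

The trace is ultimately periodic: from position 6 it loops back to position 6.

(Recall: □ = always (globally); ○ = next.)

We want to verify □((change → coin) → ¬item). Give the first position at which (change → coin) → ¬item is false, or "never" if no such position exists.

(change → coin) → ¬item holds at every position 0..6, and those are all the positions the trace ever visits, so the invariant □((change → coin) → ¬item) is never violated.

never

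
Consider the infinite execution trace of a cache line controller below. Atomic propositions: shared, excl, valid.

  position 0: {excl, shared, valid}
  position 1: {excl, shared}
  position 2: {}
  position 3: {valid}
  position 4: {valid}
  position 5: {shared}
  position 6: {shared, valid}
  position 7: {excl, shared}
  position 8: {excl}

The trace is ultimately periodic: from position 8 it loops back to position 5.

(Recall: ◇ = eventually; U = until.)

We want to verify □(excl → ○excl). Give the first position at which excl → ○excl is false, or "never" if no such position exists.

1

Check excl → ○excl at each position in order: 0 ✓.
At position 1 the labels are {excl, shared} and the next position 2 has {}, so excl → ○excl is false there. This is the first violation.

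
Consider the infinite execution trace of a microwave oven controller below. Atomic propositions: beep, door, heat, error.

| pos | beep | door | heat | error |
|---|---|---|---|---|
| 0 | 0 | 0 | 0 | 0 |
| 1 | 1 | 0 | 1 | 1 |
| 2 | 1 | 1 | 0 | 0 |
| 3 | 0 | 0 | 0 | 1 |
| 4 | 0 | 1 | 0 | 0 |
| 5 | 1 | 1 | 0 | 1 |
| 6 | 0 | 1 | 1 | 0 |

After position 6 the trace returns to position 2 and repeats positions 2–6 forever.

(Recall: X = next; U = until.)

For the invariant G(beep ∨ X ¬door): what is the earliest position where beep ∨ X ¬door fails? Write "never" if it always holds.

3

Check beep ∨ X ¬door at each position in order: 0 ✓, 1 ✓, 2 ✓.
At position 3 the labels are {error} and the next position 4 has {door}, so beep ∨ X ¬door is false there. This is the first violation.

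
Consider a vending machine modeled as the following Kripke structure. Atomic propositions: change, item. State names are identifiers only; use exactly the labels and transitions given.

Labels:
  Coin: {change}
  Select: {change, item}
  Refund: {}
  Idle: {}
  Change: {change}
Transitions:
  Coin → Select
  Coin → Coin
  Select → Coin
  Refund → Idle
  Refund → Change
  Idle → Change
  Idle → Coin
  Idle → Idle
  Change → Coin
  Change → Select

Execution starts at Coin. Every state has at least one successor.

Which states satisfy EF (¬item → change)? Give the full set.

{Coin, Select, Refund, Idle, Change}

States satisfying ¬item → change: {Coin, Select, Change}.
States satisfying EF (¬item → change): {Coin, Select, Refund, Idle, Change}.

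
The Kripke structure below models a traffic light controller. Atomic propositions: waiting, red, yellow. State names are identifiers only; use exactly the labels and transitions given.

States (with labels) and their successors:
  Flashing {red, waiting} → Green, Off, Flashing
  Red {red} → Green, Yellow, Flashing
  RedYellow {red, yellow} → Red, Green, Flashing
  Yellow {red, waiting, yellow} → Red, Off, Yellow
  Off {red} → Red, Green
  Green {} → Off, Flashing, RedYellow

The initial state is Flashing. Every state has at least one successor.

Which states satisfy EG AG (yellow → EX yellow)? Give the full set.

none

States satisfying AG (yellow → EX yellow): ∅.
States satisfying EG AG (yellow → EX yellow): ∅.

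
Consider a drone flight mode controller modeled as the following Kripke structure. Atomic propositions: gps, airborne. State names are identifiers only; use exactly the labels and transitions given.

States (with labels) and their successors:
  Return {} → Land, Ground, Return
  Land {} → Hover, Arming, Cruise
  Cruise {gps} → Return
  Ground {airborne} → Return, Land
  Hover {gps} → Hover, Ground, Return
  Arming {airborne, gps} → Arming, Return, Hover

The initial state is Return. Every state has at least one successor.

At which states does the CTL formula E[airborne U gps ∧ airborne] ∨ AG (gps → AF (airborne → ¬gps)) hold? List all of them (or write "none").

{Arming}

States satisfying airborne: {Ground, Arming}.
States satisfying gps ∧ airborne: {Arming}.
States satisfying E[airborne U gps ∧ airborne]: {Arming}.
States satisfying gps → AF (airborne → ¬gps): {Return, Land, Cruise, Ground, Hover}.
States satisfying AG (gps → AF (airborne → ¬gps)): ∅.
States satisfying E[airborne U gps ∧ airborne] ∨ AG (gps → AF (airborne → ¬gps)): {Arming}.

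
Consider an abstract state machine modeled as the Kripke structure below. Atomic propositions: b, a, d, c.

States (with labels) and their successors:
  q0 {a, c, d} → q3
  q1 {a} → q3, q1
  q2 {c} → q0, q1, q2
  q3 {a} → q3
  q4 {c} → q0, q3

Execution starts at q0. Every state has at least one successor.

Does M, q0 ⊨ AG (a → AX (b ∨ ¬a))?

No

States satisfying a → AX (b ∨ ¬a): {q2, q4}.
States satisfying AG (a → AX (b ∨ ¬a)): ∅.
q0 is reachable from q0 and violates a → AX (b ∨ ¬a), so AG fails at q0.
q0 ∉ Sat(AG (a → AX (b ∨ ¬a))).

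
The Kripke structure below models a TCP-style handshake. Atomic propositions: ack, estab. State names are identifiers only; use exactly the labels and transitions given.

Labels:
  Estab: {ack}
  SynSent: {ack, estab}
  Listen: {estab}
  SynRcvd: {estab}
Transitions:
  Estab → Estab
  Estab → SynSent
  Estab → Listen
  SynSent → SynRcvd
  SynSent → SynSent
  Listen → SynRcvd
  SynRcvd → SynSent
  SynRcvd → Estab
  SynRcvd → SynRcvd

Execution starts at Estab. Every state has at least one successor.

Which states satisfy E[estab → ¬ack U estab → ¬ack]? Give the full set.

{Estab, Listen, SynRcvd}

States satisfying estab → ¬ack: {Estab, Listen, SynRcvd}.
States satisfying E[estab → ¬ack U estab → ¬ack]: {Estab, Listen, SynRcvd}.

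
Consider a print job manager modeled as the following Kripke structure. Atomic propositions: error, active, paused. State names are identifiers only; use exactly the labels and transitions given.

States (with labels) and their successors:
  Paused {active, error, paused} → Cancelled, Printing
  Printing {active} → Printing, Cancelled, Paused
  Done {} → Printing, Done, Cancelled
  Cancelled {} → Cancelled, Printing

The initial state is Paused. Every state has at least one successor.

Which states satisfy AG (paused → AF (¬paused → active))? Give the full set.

{Paused, Printing, Done, Cancelled}

States satisfying paused → AF (¬paused → active): {Paused, Printing, Done, Cancelled}.
States satisfying AG (paused → AF (¬paused → active)): {Paused, Printing, Done, Cancelled}.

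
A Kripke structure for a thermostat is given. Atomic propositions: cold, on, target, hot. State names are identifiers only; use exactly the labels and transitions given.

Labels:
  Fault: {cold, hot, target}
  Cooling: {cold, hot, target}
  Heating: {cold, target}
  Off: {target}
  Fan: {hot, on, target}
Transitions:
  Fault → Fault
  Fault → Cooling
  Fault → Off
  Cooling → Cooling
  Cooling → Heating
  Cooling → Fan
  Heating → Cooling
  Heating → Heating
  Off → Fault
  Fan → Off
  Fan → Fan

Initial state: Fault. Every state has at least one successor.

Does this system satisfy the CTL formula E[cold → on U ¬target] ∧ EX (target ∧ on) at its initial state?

States satisfying cold → on: {Off, Fan}.
States satisfying ¬target: ∅.
States satisfying E[cold → on U ¬target]: ∅.
States satisfying target ∧ on: {Fan}.
States satisfying EX (target ∧ on): {Cooling, Fan}.
States satisfying E[cold → on U ¬target] ∧ EX (target ∧ on): ∅.
Fault ∉ Sat(E[cold → on U ¬target] ∧ EX (target ∧ on)).

No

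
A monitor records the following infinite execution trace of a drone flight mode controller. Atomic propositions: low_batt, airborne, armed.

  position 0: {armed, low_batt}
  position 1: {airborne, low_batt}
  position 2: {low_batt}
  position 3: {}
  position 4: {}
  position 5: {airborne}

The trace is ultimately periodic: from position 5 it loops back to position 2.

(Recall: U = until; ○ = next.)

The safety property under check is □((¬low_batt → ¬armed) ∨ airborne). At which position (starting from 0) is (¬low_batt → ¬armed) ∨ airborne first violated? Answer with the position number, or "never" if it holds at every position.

(¬low_batt → ¬armed) ∨ airborne holds at every position 0..5, and those are all the positions the trace ever visits, so the invariant □((¬low_batt → ¬armed) ∨ airborne) is never violated.

never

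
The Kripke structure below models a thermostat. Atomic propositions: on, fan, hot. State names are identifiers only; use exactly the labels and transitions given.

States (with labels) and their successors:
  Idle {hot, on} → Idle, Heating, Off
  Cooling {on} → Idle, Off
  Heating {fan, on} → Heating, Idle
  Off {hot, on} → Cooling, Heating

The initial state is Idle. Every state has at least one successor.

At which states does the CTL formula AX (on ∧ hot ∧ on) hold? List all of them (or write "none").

States satisfying on ∧ hot ∧ on: {Idle, Off}.
States satisfying AX (on ∧ hot ∧ on): {Cooling}.

{Cooling}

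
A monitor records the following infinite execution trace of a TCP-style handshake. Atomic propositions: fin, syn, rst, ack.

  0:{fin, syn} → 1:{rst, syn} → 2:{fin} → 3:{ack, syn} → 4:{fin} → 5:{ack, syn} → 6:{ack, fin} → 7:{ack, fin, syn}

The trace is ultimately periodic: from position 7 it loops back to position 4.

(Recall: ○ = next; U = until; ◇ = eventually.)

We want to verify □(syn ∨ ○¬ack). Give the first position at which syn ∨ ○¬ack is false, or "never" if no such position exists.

2

Check syn ∨ ○¬ack at each position in order: 0 ✓, 1 ✓.
At position 2 the labels are {fin} and the next position 3 has {ack, syn}, so syn ∨ ○¬ack is false there. This is the first violation.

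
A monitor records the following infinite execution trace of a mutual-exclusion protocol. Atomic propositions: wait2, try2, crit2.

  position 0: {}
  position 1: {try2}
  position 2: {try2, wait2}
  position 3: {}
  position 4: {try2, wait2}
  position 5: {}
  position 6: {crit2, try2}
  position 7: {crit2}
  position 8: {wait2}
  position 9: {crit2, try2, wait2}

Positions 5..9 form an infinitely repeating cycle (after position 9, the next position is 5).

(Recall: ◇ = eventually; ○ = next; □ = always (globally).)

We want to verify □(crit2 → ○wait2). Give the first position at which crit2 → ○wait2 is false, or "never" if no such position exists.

6

Check crit2 → ○wait2 at each position in order: 0 ✓, 1 ✓, 2 ✓, 3 ✓, 4 ✓, 5 ✓.
At position 6 the labels are {crit2, try2} and the next position 7 has {crit2}, so crit2 → ○wait2 is false there. This is the first violation.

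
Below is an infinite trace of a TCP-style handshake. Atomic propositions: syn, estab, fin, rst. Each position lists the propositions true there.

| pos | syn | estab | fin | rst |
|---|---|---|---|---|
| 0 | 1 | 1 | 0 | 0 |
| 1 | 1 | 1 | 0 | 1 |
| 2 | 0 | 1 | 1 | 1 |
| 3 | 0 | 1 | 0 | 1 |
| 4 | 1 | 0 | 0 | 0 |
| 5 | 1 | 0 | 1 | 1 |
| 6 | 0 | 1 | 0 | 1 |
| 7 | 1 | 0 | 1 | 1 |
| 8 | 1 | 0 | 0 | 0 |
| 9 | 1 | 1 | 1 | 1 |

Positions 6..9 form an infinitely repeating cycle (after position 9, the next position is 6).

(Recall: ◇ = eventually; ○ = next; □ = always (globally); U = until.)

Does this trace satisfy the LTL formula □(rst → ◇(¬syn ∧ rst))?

rst → ◇(¬syn ∧ rst) holds at every position 0..9, and those are all positions ever visited, so □(rst → ◇(¬syn ∧ rst)) holds.
Positions where rst holds: 1, 2, 3, 5, 6, 7, 9.
Check ◇(¬syn ∧ rst) at each: 1→ok, 2→ok, 3→ok, 5→ok, 6→ok, 7→ok, 9→ok.

Satisfied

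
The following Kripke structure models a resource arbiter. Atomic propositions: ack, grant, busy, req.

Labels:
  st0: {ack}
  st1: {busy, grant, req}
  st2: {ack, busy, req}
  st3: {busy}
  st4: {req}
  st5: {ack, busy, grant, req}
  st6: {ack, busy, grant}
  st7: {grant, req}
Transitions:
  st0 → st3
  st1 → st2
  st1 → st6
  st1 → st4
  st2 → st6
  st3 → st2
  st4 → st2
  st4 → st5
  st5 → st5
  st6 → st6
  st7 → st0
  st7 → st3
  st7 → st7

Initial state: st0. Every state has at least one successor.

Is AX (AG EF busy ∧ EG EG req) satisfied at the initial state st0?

No

States satisfying AG EF busy ∧ EG EG req: {st1, st4, st5, st7}.
States satisfying AX (AG EF busy ∧ EG EG req): {st5}.
st0 ∉ Sat(AX (AG EF busy ∧ EG EG req)).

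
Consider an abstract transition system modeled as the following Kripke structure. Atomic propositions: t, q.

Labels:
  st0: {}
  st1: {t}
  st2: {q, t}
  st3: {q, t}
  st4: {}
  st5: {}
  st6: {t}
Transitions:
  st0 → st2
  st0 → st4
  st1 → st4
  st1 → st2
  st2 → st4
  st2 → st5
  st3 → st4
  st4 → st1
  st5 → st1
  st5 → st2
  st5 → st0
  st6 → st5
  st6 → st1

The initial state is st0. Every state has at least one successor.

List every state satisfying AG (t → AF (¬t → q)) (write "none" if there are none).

{st0, st1, st2, st3, st4, st5, st6}

States satisfying t → AF (¬t → q): {st0, st1, st2, st3, st4, st5, st6}.
States satisfying AG (t → AF (¬t → q)): {st0, st1, st2, st3, st4, st5, st6}.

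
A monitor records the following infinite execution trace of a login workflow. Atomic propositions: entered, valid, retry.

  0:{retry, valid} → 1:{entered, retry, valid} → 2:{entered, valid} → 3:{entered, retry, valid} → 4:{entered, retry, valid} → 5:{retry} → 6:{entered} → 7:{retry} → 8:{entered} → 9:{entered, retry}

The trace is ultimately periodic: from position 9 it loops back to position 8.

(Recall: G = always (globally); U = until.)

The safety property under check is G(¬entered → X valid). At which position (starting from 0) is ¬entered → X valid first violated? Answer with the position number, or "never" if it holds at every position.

Check ¬entered → X valid at each position in order: 0 ✓, 1 ✓, 2 ✓, 3 ✓, 4 ✓.
At position 5 the labels are {retry} and the next position 6 has {entered}, so ¬entered → X valid is false there. This is the first violation.

5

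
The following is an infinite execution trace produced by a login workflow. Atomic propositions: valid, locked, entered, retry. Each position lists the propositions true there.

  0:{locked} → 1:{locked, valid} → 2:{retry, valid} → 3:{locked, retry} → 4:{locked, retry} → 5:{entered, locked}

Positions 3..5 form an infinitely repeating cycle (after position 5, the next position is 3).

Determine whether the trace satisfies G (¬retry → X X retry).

Satisfied

¬retry → X X retry holds at every position 0..5, and those are all positions ever visited, so G (¬retry → X X retry) holds.
Positions where ¬retry holds: 0, 1, 5.
Check X X retry at each: 0→ok, 1→ok, 5→ok.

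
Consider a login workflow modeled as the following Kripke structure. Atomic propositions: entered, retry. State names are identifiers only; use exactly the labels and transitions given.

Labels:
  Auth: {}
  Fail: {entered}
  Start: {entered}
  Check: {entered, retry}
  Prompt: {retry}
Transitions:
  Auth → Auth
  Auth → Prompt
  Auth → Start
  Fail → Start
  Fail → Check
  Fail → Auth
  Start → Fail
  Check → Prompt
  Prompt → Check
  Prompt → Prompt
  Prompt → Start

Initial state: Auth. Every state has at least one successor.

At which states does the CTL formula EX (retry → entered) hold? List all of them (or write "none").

{Auth, Fail, Start, Prompt}

States satisfying retry → entered: {Auth, Fail, Start, Check}.
States satisfying EX (retry → entered): {Auth, Fail, Start, Prompt}.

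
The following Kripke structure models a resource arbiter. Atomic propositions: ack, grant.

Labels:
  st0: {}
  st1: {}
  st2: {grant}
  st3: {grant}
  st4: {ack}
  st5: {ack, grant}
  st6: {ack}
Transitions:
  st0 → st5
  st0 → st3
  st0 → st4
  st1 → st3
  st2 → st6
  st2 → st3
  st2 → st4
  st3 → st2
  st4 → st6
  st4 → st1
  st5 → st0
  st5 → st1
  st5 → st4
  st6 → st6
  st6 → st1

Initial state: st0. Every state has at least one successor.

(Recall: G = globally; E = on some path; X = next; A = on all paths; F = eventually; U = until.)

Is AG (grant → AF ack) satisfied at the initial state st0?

States satisfying grant → AF ack: {st0, st1, st4, st5, st6}.
States satisfying AG (grant → AF ack): ∅.
st2 is reachable from st0 and violates grant → AF ack, so AG fails at st0.
st0 ∉ Sat(AG (grant → AF ack)).

No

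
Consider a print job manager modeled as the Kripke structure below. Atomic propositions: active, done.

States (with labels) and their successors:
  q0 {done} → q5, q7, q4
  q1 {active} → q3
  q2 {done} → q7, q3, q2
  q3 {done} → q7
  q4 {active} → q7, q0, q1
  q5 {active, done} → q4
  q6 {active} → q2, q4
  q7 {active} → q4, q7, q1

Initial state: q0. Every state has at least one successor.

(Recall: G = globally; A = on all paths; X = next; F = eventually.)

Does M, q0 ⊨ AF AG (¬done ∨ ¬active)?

States satisfying AG (¬done ∨ ¬active): ∅.
States satisfying AF AG (¬done ∨ ¬active): ∅.
There is a path from q0 along which AG (¬done ∨ ¬active) never holds.
q0 ∉ Sat(AF AG (¬done ∨ ¬active)).

Violated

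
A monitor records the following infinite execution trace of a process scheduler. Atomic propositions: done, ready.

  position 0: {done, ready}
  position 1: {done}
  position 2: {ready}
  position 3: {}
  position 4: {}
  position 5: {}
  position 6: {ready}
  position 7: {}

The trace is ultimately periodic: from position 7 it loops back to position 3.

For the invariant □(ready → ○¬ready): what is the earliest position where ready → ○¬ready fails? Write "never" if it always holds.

ready → ○¬ready holds at every position 0..7, and those are all the positions the trace ever visits, so the invariant □(ready → ○¬ready) is never violated.

never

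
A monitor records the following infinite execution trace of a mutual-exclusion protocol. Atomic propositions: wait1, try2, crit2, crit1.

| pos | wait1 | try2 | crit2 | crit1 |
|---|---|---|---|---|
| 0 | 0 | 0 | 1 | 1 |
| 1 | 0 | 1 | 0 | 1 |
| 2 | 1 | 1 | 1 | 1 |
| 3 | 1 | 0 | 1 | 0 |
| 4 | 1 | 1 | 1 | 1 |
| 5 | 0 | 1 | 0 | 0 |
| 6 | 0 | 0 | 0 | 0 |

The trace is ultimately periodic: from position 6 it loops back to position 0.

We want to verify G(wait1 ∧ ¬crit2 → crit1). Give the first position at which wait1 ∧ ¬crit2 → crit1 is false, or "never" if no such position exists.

never

wait1 ∧ ¬crit2 → crit1 holds at every position 0..6, and those are all the positions the trace ever visits, so the invariant G(wait1 ∧ ¬crit2 → crit1) is never violated.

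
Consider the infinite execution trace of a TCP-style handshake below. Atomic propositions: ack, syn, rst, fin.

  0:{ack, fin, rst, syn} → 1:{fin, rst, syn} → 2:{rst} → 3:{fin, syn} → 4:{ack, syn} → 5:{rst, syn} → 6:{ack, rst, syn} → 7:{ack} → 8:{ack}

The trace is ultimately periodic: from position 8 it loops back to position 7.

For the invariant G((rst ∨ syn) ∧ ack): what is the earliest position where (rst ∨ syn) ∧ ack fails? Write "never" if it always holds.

1

Check (rst ∨ syn) ∧ ack at each position in order: 0 ✓.
At position 1 the labels are {fin, rst, syn}, so (rst ∨ syn) ∧ ack is false there. This is the first violation.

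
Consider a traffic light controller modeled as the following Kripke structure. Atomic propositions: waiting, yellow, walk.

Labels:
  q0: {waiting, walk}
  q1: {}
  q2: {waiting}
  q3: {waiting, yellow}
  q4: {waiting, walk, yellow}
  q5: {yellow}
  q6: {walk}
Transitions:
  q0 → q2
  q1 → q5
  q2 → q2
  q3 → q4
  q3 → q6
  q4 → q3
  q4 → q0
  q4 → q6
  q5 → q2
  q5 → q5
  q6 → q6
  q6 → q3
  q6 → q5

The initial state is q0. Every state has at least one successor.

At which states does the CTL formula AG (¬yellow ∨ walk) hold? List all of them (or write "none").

{q0, q2}

States satisfying ¬yellow ∨ walk: {q0, q1, q2, q4, q6}.
States satisfying AG (¬yellow ∨ walk): {q0, q2}.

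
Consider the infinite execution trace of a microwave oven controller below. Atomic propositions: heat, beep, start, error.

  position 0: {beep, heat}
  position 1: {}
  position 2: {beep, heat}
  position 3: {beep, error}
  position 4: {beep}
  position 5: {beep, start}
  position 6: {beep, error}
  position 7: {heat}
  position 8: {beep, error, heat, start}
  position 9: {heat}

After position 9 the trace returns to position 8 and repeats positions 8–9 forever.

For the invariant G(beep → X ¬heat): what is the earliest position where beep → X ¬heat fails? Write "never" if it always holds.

Check beep → X ¬heat at each position in order: 0 ✓, 1 ✓, 2 ✓, 3 ✓, 4 ✓, 5 ✓.
At position 6 the labels are {beep, error} and the next position 7 has {heat}, so beep → X ¬heat is false there. This is the first violation.

6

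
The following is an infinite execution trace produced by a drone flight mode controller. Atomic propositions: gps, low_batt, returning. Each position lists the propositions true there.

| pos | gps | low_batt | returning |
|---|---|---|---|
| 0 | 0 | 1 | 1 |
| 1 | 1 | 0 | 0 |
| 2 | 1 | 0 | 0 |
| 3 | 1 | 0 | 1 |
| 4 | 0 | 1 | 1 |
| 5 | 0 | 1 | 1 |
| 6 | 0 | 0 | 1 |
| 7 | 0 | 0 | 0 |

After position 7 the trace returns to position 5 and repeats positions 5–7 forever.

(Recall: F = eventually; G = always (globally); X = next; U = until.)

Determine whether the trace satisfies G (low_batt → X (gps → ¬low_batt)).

Holds

low_batt → X (gps → ¬low_batt) holds at every position 0..7, and those are all positions ever visited, so G (low_batt → X (gps → ¬low_batt)) holds.
Positions where low_batt holds: 0, 4, 5.
Check X (gps → ¬low_batt) at each: 0→ok, 4→ok, 5→ok.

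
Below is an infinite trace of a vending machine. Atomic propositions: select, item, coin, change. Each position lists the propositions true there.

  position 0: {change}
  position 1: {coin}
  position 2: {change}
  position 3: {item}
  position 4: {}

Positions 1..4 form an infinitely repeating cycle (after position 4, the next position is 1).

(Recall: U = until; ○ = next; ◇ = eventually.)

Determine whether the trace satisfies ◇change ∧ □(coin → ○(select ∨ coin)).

Does not hold

change holds at position 0, which is reachable from 0, so ◇change holds.
coin → ○(select ∨ coin) must hold at every position from 0 onward. It fails at position 1, so □(coin → ○(select ∨ coin)) is false.
Positions where coin holds: 1.
Check ○(select ∨ coin) at each: 1→fails.
At position 0: ◇change is true; □(coin → ○(select ∨ coin)) is false; so ◇change ∧ □(coin → ○(select ∨ coin)) is false.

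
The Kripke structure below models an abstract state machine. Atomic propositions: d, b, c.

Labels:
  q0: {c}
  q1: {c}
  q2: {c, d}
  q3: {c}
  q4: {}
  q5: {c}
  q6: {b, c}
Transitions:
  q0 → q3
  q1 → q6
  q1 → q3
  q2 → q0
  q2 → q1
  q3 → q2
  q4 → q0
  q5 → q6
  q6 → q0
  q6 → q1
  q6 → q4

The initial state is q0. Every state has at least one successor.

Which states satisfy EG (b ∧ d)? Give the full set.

none

States satisfying b ∧ d: ∅.
States satisfying EG (b ∧ d): ∅.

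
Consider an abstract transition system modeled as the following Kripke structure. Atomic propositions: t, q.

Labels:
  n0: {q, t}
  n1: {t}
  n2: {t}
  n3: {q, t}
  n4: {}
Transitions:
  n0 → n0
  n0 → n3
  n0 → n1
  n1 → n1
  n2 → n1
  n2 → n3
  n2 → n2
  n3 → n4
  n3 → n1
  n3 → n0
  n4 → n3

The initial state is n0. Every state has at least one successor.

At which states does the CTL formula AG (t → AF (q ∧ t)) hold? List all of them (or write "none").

States satisfying t → AF (q ∧ t): {n0, n3, n4}.
States satisfying AG (t → AF (q ∧ t)): ∅.

none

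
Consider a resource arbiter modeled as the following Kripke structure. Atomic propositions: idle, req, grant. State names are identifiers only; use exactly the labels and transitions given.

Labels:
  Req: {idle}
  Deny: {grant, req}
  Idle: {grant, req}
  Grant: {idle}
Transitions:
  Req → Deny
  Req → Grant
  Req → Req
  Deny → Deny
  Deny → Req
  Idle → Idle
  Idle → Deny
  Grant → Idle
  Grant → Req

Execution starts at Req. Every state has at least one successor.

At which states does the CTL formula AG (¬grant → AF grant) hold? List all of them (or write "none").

States satisfying ¬grant → AF grant: {Deny, Idle}.
States satisfying AG (¬grant → AF grant): ∅.

none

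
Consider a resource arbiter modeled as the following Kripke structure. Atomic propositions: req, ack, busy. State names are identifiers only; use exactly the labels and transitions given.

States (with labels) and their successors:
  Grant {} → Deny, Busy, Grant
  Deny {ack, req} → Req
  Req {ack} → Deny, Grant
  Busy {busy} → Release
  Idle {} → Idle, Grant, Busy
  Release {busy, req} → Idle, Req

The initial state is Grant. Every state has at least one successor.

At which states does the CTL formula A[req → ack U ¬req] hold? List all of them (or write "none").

States satisfying req → ack: {Grant, Deny, Req, Busy, Idle}.
States satisfying ¬req: {Grant, Req, Busy, Idle}.
States satisfying A[req → ack U ¬req]: {Grant, Deny, Req, Busy, Idle}.

{Grant, Deny, Req, Busy, Idle}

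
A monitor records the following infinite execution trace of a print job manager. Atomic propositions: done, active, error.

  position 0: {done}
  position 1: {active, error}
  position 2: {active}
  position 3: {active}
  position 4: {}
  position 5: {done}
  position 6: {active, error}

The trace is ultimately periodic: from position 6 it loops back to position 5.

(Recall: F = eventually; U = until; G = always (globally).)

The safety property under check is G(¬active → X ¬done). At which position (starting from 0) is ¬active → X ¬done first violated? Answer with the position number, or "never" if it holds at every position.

Check ¬active → X ¬done at each position in order: 0 ✓, 1 ✓, 2 ✓, 3 ✓.
At position 4 the labels are {} and the next position 5 has {done}, so ¬active → X ¬done is false there. This is the first violation.

4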